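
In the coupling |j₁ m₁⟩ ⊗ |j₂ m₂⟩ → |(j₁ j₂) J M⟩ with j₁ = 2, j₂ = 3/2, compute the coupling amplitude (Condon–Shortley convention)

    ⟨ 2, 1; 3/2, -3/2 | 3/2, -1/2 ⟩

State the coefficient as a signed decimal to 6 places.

+√(2/5) ≈ +0.632456

triangle: 2!×2!×1!/6! = 4/720
(j±m)!: 3!×1!×0!×3!×1!×2! = 72
prefactor² = (2J+1)×Δ×N² = 8/5
  k=0: +1/(0!×2!×1!×0!×1!×1!) = 1/2
Σ = 1/2  ⇒  CG² = 8/5×1/2² = 2/5
CG = +√(2/5) = +0.632456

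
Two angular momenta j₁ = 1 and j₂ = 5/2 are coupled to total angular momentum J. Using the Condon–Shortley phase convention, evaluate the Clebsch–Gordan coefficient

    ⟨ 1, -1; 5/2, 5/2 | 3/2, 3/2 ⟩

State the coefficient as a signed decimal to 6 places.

+√(2/3) ≈ +0.816497

j₁+j₂−J=2  J+j₁−j₂=0  J−j₁+j₂=3  j₁+j₂+J+1=6
(j₁±m₁, j₂±m₂, J±M) = (0,2,5,0,3,0)
P² = 96
sum k=2..2:
  [2] +1/12 = 1/12
S = 1/12
C² = P²·S² = 2/3 ; C = +0.816497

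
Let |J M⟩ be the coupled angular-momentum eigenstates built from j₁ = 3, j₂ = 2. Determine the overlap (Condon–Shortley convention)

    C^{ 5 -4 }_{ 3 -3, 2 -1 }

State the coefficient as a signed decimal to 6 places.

√[11·0!6!4!/11! · 0!6!1!3!1!9!] = √(7464960)
  +(−1)^0/∏(0,0,6,1,0,3)! = 1/4320  (running 1/4320)
⟨..|..⟩ = √(7464960)·(1/4320) = +0.632456

+√(2/5) ≈ +0.632456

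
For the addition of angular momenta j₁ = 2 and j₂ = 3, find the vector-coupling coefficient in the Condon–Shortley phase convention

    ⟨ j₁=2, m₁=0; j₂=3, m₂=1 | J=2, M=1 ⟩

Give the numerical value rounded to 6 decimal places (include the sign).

triangle: 3!*1!*3!/8! = 36/40320
(j±m)!: 2!*2!*4!*2!*3!*1! = 1152
prefactor² = (2J+1)*Δ*N² = 36/7
  k=1: −1/(1!*2!*1!*3!*0!*0!) = -1/12
  k=2: +1/(2!*1!*0!*2!*1!*1!) = 1/4
Σ = 1/6  ⇒  CG² = 36/7*1/6² = 1/7
CG = +√(1/7) = +0.377964

+0.377964  (= +√(1/7))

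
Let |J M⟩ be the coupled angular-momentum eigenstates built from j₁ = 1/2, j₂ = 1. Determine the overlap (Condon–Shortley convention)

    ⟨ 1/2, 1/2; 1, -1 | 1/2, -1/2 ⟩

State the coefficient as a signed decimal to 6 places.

+0.816497

√[2·1!0!1!/3! · 1!0!0!2!0!1!] = √(2/3)
  +(−1)^0/∏(0,1,0,0,0,1)! = 1  (running 1)
⟨..|..⟩ = √(2/3)·(1) = +0.816497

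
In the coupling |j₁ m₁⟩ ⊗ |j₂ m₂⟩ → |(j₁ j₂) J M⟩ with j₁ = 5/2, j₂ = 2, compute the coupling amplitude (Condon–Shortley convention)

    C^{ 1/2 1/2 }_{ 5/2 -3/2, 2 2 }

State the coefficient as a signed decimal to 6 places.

j₁+j₂−J=4  J+j₁−j₂=1  J−j₁+j₂=0  j₁+j₂+J+1=6
(j₁±m₁, j₂±m₂, J±M) = (1,4,4,0,1,0)
P² = 192/5
sum k=4..4:
  [4] +1/24 = 1/24
S = 1/24
C² = P²·S² = 1/15 ; C = +0.258199

+√(1/15) ≈ +0.258199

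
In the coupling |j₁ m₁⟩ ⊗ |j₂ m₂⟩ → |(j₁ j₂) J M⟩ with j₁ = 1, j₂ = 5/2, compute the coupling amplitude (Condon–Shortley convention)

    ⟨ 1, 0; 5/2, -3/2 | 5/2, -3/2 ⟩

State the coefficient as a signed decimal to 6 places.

+0.507093

triangle: 1!·1!·4!/7! = 24/5040
(j±m)!: 1!·1!·1!·4!·1!·4! = 576
prefactor² = (2J+1)·Δ·N² = 576/35
  k=0: +1/(0!·1!·1!·1!·0!·3!) = 1/6
  k=1: −1/(1!·0!·0!·0!·1!·4!) = -1/24
Σ = 1/8  ⇒  CG² = 576/35·1/8² = 9/35
CG = +√(9/35) = +0.507093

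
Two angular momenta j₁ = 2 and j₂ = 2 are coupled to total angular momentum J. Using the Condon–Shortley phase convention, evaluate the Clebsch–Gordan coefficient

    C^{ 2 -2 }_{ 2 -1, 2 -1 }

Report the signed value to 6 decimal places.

j₁+j₂−J=2  J+j₁−j₂=2  J−j₁+j₂=2  j₁+j₂+J+1=7
(j₁±m₁, j₂±m₂, J±M) = (1,3,1,3,0,4)
P² = 48/7
sum k=1..1:
  [1] −1/4 = -1/4
S = -1/4
C² = P²·S² = 3/7 ; C = -0.654654

-0.654654  (= −√(3/7))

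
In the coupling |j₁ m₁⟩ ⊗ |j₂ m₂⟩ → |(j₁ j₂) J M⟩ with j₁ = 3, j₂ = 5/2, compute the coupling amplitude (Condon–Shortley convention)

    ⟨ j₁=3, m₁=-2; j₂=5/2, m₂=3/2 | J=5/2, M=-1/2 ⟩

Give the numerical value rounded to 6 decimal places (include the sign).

−√(1/14) = -0.267261

j₁+j₂−J=3  J+j₁−j₂=3  J−j₁+j₂=2  j₁+j₂+J+1=9
(j₁±m₁, j₂±m₂, J±M) = (1,5,4,1,2,3)
P² = 288/7
sum k=2..3:
  [2] +1/24 = 1/24
  [3] −1/12 = -1/12
S = -1/24
C² = P²·S² = 1/14 ; C = -0.267261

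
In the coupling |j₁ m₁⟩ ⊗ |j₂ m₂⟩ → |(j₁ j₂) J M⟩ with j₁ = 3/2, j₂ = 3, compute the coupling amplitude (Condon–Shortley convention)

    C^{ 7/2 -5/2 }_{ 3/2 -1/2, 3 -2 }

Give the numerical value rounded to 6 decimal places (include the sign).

+√(1/7) = +0.377964

√[8·1!2!5!/9! · 1!2!1!5!1!6!] = √(6400/7)
  +(−1)^0/∏(0,1,2,1,0,4)! = 1/48  (running 1/48)
  +(−1)^1/∏(1,0,1,0,1,5)! = -1/120  (running 1/80)
⟨..|..⟩ = √(6400/7)·(1/80) = +0.377964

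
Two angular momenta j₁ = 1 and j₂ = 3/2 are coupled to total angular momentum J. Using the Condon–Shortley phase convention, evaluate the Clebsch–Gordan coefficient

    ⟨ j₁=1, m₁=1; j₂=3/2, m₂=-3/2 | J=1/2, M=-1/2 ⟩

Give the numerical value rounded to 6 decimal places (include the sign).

triangle: 2!·0!·1!/4! = 2/24
(j±m)!: 2!·0!·0!·3!·0!·1! = 12
prefactor² = (2J+1)·Δ·N² = 2
  k=0: +1/(0!·2!·0!·0!·0!·1!) = 1/2
Σ = 1/2  ⇒  CG² = 2·1/2² = 1/2
CG = +√(1/2) = +0.707107

+0.707107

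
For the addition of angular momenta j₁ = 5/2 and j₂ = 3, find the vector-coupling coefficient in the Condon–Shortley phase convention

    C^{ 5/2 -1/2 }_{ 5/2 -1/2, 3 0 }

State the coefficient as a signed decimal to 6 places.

triangle: 3!*2!*3!/9! = 72/362880
(j±m)!: 2!*3!*3!*3!*2!*3! = 5184
prefactor² = (2J+1)*Δ*N² = 216/35
  k=1: −1/(1!*2!*2!*2!*0!*1!) = -1/8
  k=2: +1/(2!*1!*1!*1!*1!*2!) = 1/4
  k=3: −1/(3!*0!*0!*0!*2!*3!) = -1/72
Σ = 1/9  ⇒  CG² = 216/35*1/9² = 8/105
CG = +√(8/105) = +0.276026

+√(8/105) = +0.276026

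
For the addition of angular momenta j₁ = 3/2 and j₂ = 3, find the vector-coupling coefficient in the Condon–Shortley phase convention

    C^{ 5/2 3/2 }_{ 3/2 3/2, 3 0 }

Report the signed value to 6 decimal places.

√[6·2!1!4!/8! · 3!0!3!3!4!1!] = √(1296/35)
  +(−1)^0/∏(0,2,0,3,1,1)! = 1/12  (running 1/12)
⟨..|..⟩ = √(1296/35)·(1/12) = +0.507093

+√(9/35) = +0.507093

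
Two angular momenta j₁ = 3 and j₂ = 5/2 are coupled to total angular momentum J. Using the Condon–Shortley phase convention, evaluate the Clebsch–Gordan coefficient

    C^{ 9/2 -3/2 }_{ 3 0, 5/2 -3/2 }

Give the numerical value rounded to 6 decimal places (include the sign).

+√(45/154) = +0.540562

√[10·1!5!4!/11! · 3!3!1!4!3!6!] = √(207360/77)
  +(−1)^0/∏(0,1,3,1,2,3)! = 1/72  (running 1/72)
  +(−1)^1/∏(1,0,2,0,3,4)! = -1/288  (running 1/96)
⟨..|..⟩ = √(207360/77)·(1/96) = +0.540562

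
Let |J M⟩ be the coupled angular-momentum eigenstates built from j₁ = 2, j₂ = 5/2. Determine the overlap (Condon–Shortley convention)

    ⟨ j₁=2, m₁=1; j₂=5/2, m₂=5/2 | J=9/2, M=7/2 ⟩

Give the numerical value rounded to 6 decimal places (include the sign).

j₁+j₂−J=0  J+j₁−j₂=4  J−j₁+j₂=5  j₁+j₂+J+1=10
(j₁±m₁, j₂±m₂, J±M) = (3,1,5,0,8,1)
P² = 230400
sum k=0..0:
  [0] +1/720 = 1/720
S = 1/720
C² = P²·S² = 4/9 ; C = +0.666667

+√(4/9) ≈ +0.666667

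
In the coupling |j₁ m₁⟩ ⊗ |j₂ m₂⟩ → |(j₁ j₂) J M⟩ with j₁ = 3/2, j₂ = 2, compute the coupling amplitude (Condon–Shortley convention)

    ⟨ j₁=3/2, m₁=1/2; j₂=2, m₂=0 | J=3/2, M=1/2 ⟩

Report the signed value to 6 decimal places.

j₁+j₂−J=2  J+j₁−j₂=1  J−j₁+j₂=2  j₁+j₂+J+1=6
(j₁±m₁, j₂±m₂, J±M) = (2,1,2,2,2,1)
P² = 16/45
sum k=0..1:
  [0] +1/4 = 1/4
  [1] −1/1 = -1
S = -3/4
C² = P²·S² = 1/5 ; C = -0.447214

−√(1/5) = -0.447214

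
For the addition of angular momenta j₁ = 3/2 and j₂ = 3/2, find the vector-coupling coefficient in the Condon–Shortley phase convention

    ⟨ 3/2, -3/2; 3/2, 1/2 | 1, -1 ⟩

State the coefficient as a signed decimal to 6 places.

+√(3/10) = +0.547723

triangle: 2!×1!×1!/5! = 2/120
(j±m)!: 0!×3!×2!×1!×0!×2! = 24
prefactor² = (2J+1)×Δ×N² = 6/5
  k=2: +1/(2!×0!×1!×0!×0!×1!) = 1/2
Σ = 1/2  ⇒  CG² = 6/5×1/2² = 3/10
CG = +√(3/10) = +0.547723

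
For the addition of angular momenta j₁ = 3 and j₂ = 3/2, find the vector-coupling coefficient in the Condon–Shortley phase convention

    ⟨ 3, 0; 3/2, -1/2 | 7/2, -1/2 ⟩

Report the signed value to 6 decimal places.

+√(2/21) ≈ +0.308607

√[8·1!5!2!/9! · 3!3!1!2!3!4!] = √(384/7)
  +(−1)^0/∏(0,1,3,1,2,1)! = 1/12  (running 1/12)
  +(−1)^1/∏(1,0,2,0,3,2)! = -1/24  (running 1/24)
⟨..|..⟩ = √(384/7)·(1/24) = +0.308607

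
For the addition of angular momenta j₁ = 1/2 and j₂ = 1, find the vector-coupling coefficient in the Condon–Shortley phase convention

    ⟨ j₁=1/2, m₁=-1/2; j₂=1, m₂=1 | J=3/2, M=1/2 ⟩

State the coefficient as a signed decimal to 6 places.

j₁+j₂−J=0  J+j₁−j₂=1  J−j₁+j₂=2  j₁+j₂+J+1=4
(j₁±m₁, j₂±m₂, J±M) = (0,1,2,0,2,1)
P² = 4/3
sum k=0..0:
  [0] +1/2 = 1/2
S = 1/2
C² = P²·S² = 1/3 ; C = +0.577350

+√(1/3) ≈ +0.577350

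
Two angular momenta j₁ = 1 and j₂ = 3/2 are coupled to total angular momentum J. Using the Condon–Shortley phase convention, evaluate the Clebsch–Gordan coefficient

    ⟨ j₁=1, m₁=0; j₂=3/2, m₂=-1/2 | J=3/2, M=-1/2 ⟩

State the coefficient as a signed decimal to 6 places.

j₁+j₂−J=1  J+j₁−j₂=1  J−j₁+j₂=2  j₁+j₂+J+1=5
(j₁±m₁, j₂±m₂, J±M) = (1,1,1,2,1,2)
P² = 4/15
sum k=0..1:
  [0] +1/1 = 1
  [1] −1/2 = -1/2
S = 1/2
C² = P²·S² = 1/15 ; C = +0.258199

+0.258199  (= +√(1/15))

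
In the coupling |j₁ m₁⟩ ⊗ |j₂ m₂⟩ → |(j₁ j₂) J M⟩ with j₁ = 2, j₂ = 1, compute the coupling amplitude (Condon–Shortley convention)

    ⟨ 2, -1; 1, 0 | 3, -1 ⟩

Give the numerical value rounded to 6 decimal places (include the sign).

+0.730297  (= +√(8/15))

j₁+j₂−J=0  J+j₁−j₂=4  J−j₁+j₂=2  j₁+j₂+J+1=7
(j₁±m₁, j₂±m₂, J±M) = (1,3,1,1,2,4)
P² = 96/5
sum k=0..0:
  [0] +1/6 = 1/6
S = 1/6
C² = P²·S² = 8/15 ; C = +0.730297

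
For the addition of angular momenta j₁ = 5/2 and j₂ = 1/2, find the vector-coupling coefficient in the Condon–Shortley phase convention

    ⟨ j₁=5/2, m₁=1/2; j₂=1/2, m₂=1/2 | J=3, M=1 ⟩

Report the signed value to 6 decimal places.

+0.816497

j₁+j₂−J=0  J+j₁−j₂=5  J−j₁+j₂=1  j₁+j₂+J+1=7
(j₁±m₁, j₂±m₂, J±M) = (3,2,1,0,4,2)
P² = 96
sum k=0..0:
  [0] +1/12 = 1/12
S = 1/12
C² = P²·S² = 2/3 ; C = +0.816497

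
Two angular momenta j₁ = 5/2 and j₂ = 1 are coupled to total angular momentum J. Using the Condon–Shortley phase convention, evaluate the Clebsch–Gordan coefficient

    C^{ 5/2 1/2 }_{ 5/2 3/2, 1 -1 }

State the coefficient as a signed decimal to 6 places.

+0.676123  (= +√(16/35))

j₁+j₂−J=1  J+j₁−j₂=4  J−j₁+j₂=1  j₁+j₂+J+1=7
(j₁±m₁, j₂±m₂, J±M) = (4,1,0,2,3,2)
P² = 576/35
sum k=0..0:
  [0] +1/6 = 1/6
S = 1/6
C² = P²·S² = 16/35 ; C = +0.676123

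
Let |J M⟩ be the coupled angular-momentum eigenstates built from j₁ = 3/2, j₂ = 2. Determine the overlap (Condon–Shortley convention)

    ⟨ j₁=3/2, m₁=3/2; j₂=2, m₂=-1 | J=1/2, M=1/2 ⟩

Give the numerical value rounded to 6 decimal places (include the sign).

j₁+j₂−J=3  J+j₁−j₂=0  J−j₁+j₂=1  j₁+j₂+J+1=5
(j₁±m₁, j₂±m₂, J±M) = (3,0,1,3,1,0)
P² = 18/5
sum k=0..0:
  [0] +1/6 = 1/6
S = 1/6
C² = P²·S² = 1/10 ; C = +0.316228

+0.316228  (= +√(1/10))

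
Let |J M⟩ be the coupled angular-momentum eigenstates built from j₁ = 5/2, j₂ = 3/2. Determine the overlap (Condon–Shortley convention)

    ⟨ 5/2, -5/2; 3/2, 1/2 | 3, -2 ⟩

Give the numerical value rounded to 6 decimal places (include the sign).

−√(5/12) = -0.645497

triangle: 1!*4!*2!/8! = 48/40320
(j±m)!: 0!*5!*2!*1!*1!*5! = 28800
prefactor² = (2J+1)*Δ*N² = 240
  k=1: −1/(1!*0!*4!*1!*0!*1!) = -1/24
Σ = -1/24  ⇒  CG² = 240*(-1/24)² = 5/12
CG = −√(5/12) = -0.645497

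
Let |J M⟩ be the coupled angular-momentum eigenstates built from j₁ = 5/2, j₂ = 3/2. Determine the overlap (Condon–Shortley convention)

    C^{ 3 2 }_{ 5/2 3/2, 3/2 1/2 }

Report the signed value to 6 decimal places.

+0.288675  (= +√(1/12))

j₁+j₂−J=1  J+j₁−j₂=4  J−j₁+j₂=2  j₁+j₂+J+1=8
(j₁±m₁, j₂±m₂, J±M) = (4,1,2,1,5,1)
P² = 48
sum k=0..1:
  [0] +1/12 = 1/12
  [1] −1/24 = -1/24
S = 1/24
C² = P²·S² = 1/12 ; C = +0.288675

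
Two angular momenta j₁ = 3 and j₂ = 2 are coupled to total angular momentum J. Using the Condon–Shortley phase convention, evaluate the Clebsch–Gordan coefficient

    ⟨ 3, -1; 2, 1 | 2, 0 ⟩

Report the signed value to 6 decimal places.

+0.377964

√[5·3!3!1!/8! · 2!4!3!1!2!2!] = √(36/7)
  +(−1)^2/∏(2,1,2,1,1,0)! = 1/4  (running 1/4)
  +(−1)^3/∏(3,0,1,0,2,1)! = -1/12  (running 1/6)
⟨..|..⟩ = √(36/7)·(1/6) = +0.377964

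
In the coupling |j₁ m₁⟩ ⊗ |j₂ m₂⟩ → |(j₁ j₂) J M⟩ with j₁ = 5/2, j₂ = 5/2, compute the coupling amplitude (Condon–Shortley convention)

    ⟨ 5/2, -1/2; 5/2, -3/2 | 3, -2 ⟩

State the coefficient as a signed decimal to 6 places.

-0.288675  (= −√(1/12))

j₁+j₂−J=2  J+j₁−j₂=3  J−j₁+j₂=3  j₁+j₂+J+1=9
(j₁±m₁, j₂±m₂, J±M) = (2,3,1,4,1,5)
P² = 48
sum k=0..1:
  [0] +1/24 = 1/24
  [1] −1/12 = -1/12
S = -1/24
C² = P²·S² = 1/12 ; C = -0.288675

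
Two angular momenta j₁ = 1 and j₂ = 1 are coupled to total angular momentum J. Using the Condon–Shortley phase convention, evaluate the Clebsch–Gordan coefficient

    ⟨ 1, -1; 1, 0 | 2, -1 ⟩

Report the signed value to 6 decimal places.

+0.707107

j₁+j₂−J=0  J+j₁−j₂=2  J−j₁+j₂=2  j₁+j₂+J+1=5
(j₁±m₁, j₂±m₂, J±M) = (0,2,1,1,1,3)
P² = 2
sum k=0..0:
  [0] +1/2 = 1/2
S = 1/2
C² = P²·S² = 1/2 ; C = +0.707107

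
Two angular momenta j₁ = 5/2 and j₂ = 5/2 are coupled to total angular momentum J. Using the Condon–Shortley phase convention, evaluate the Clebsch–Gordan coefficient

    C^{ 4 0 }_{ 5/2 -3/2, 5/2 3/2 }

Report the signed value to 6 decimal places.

j₁+j₂−J=1  J+j₁−j₂=4  J−j₁+j₂=4  j₁+j₂+J+1=10
(j₁±m₁, j₂±m₂, J±M) = (1,4,4,1,4,4)
P² = 82944/175
sum k=0..1:
  [0] +1/576 = 1/576
  [1] −1/36 = -1/36
S = -5/192
C² = P²·S² = 9/28 ; C = -0.566947

−√(9/28) = -0.566947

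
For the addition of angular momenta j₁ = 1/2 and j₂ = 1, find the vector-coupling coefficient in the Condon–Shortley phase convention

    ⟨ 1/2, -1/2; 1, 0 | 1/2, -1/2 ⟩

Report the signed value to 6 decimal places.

-0.577350  (= −√(1/3))

j₁+j₂−J=1  J+j₁−j₂=0  J−j₁+j₂=1  j₁+j₂+J+1=3
(j₁±m₁, j₂±m₂, J±M) = (0,1,1,1,0,1)
P² = 1/3
sum k=1..1:
  [1] −1/1 = -1
S = -1
C² = P²·S² = 1/3 ; C = -0.577350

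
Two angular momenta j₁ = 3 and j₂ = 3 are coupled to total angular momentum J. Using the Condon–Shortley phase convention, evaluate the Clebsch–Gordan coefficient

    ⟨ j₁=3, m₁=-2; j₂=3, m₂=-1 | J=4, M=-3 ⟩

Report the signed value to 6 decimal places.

−√(1/11) ≈ -0.301511

j₁+j₂−J=2  J+j₁−j₂=4  J−j₁+j₂=4  j₁+j₂+J+1=11
(j₁±m₁, j₂±m₂, J±M) = (1,5,2,4,1,7)
P² = 82944/11
sum k=1..2:
  [1] −1/144 = -1/144
  [2] +1/288 = 1/288
S = -1/288
C² = P²·S² = 1/11 ; C = -0.301511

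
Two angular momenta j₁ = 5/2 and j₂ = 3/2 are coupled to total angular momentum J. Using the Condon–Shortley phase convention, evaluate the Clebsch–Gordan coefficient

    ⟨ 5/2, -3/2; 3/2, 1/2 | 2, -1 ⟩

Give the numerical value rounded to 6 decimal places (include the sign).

√[5·2!3!1!/7! · 1!4!2!1!1!3!] = √(24/7)
  +(−1)^1/∏(1,1,3,1,0,0)! = -1/6  (running -1/6)
  +(−1)^2/∏(2,0,2,0,1,1)! = 1/4  (running 1/12)
⟨..|..⟩ = √(24/7)·(1/12) = +0.154303

+0.154303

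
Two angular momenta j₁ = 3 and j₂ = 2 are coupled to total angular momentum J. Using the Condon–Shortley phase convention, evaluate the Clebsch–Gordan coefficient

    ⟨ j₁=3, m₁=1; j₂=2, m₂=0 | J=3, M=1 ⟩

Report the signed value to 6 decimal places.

-0.387298

triangle: 2!×4!×2!/9! = 96/362880
(j±m)!: 4!×2!×2!×2!×4!×2! = 9216
prefactor² = (2J+1)×Δ×N² = 256/15
  k=0: +1/(0!×2!×2!×2!×2!×0!) = 1/16
  k=1: −1/(1!×1!×1!×1!×3!×1!) = -1/6
  k=2: +1/(2!×0!×0!×0!×4!×2!) = 1/96
Σ = -3/32  ⇒  CG² = 256/15×(-3/32)² = 3/20
CG = −√(3/20) = -0.387298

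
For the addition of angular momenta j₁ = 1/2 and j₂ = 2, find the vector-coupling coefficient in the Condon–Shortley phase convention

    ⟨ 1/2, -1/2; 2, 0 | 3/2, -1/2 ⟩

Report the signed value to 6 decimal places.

-0.632456  (= −√(2/5))

j₁+j₂−J=1  J+j₁−j₂=0  J−j₁+j₂=3  j₁+j₂+J+1=5
(j₁±m₁, j₂±m₂, J±M) = (0,1,2,2,1,2)
P² = 8/5
sum k=1..1:
  [1] −1/2 = -1/2
S = -1/2
C² = P²·S² = 2/5 ; C = -0.632456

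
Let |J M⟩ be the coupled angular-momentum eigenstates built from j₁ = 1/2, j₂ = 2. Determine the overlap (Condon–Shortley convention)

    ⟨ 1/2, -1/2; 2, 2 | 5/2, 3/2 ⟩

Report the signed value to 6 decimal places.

√[6·0!1!4!/6! · 0!1!4!0!4!1!] = √(576/5)
  +(−1)^0/∏(0,0,1,4,0,0)! = 1/24  (running 1/24)
⟨..|..⟩ = √(576/5)·(1/24) = +0.447214

+0.447214  (= +√(1/5))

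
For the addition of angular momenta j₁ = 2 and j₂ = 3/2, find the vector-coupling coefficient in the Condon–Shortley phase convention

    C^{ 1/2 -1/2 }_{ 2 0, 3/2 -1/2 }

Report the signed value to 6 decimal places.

j₁+j₂−J=3  J+j₁−j₂=1  J−j₁+j₂=0  j₁+j₂+J+1=5
(j₁±m₁, j₂±m₂, J±M) = (2,2,1,2,0,1)
P² = 4/5
sum k=1..1:
  [1] −1/2 = -1/2
S = -1/2
C² = P²·S² = 1/5 ; C = -0.447214

−√(1/5) = -0.447214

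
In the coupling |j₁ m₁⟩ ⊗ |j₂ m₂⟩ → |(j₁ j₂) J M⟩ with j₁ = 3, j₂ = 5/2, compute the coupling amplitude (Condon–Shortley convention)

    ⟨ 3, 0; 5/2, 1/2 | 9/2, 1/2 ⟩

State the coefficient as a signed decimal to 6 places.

-0.208063

j₁+j₂−J=1  J+j₁−j₂=5  J−j₁+j₂=4  j₁+j₂+J+1=11
(j₁±m₁, j₂±m₂, J±M) = (3,3,3,2,5,4)
P² = 69120/77
sum k=0..1:
  [0] +1/72 = 1/72
  [1] −1/48 = -1/48
S = -1/144
C² = P²·S² = 10/231 ; C = -0.208063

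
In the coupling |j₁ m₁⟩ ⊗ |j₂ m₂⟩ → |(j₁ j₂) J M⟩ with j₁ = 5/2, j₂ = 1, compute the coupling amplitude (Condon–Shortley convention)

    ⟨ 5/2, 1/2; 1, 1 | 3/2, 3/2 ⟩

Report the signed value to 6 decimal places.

+√(1/15) = +0.258199

√[4·2!3!0!/6! · 3!2!2!0!3!0!] = √(48/5)
  +(−1)^2/∏(2,0,0,0,3,0)! = 1/12  (running 1/12)
⟨..|..⟩ = √(48/5)·(1/12) = +0.258199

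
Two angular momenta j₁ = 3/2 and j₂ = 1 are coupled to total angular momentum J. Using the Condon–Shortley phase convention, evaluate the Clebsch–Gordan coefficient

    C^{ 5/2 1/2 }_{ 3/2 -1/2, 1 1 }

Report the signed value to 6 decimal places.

j₁+j₂−J=0  J+j₁−j₂=3  J−j₁+j₂=2  j₁+j₂+J+1=6
(j₁±m₁, j₂±m₂, J±M) = (1,2,2,0,3,2)
P² = 24/5
sum k=0..0:
  [0] +1/4 = 1/4
S = 1/4
C² = P²·S² = 3/10 ; C = +0.547723

+√(3/10) ≈ +0.547723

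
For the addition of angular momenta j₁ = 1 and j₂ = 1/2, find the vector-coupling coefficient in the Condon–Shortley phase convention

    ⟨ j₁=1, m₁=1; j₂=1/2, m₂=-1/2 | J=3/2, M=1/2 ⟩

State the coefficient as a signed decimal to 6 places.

√[4·0!2!1!/4! · 2!0!0!1!2!1!] = √(4/3)
  +(−1)^0/∏(0,0,0,0,2,1)! = 1/2  (running 1/2)
⟨..|..⟩ = √(4/3)·(1/2) = +0.577350

+0.577350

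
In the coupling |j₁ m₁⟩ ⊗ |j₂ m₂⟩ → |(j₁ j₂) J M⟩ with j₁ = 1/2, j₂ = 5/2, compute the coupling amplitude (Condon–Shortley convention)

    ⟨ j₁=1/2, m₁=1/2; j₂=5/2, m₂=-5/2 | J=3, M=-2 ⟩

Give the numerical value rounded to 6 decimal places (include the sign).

+0.408248  (= +√(1/6))

triangle: 0!×1!×5!/7! = 120/5040
(j±m)!: 1!×0!×0!×5!×1!×5! = 14400
prefactor² = (2J+1)×Δ×N² = 2400
  k=0: +1/(0!×0!×0!×0!×1!×5!) = 1/120
Σ = 1/120  ⇒  CG² = 2400×1/120² = 1/6
CG = +√(1/6) = +0.408248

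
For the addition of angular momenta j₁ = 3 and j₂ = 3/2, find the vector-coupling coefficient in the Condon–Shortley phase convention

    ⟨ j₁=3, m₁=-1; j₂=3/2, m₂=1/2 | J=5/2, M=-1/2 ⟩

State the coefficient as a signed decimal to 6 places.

−√(1/70) = -0.119523

triangle: 2!·4!·1!/8! = 48/40320
(j±m)!: 2!·4!·2!·1!·2!·3! = 1152
prefactor² = (2J+1)·Δ·N² = 288/35
  k=1: −1/(1!·1!·3!·1!·1!·0!) = -1/6
  k=2: +1/(2!·0!·2!·0!·2!·1!) = 1/8
Σ = -1/24  ⇒  CG² = 288/35·(-1/24)² = 1/70
CG = −√(1/70) = -0.119523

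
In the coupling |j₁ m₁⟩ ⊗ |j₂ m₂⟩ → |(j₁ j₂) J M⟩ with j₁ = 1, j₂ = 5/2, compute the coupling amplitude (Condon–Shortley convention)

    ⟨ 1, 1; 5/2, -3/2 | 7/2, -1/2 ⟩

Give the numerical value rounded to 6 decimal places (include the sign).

+0.377964

j₁+j₂−J=0  J+j₁−j₂=2  J−j₁+j₂=5  j₁+j₂+J+1=8
(j₁±m₁, j₂±m₂, J±M) = (2,0,1,4,3,4)
P² = 2304/7
sum k=0..0:
  [0] +1/48 = 1/48
S = 1/48
C² = P²·S² = 1/7 ; C = +0.377964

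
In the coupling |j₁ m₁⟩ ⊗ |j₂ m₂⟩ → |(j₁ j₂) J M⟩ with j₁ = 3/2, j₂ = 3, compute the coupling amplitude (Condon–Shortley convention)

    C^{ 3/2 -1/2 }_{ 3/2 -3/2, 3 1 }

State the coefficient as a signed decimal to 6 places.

√[4·3!0!3!/7! · 0!3!4!2!1!2!] = √(576/35)
  +(−1)^3/∏(3,0,0,1,0,2)! = -1/12  (running -1/12)
⟨..|..⟩ = √(576/35)·(-1/12) = -0.338062

−√(4/35) = -0.338062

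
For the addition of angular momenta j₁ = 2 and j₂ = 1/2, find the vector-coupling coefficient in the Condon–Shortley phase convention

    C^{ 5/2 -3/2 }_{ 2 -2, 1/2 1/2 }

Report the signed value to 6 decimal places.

+0.447214  (= +√(1/5))

√[6·0!4!1!/6! · 0!4!1!0!1!4!] = √(576/5)
  +(−1)^0/∏(0,0,4,1,0,0)! = 1/24  (running 1/24)
⟨..|..⟩ = √(576/5)·(1/24) = +0.447214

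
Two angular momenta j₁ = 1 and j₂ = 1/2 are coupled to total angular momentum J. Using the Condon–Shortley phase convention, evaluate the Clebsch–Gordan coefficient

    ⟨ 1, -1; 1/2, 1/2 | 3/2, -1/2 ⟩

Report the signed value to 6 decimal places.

+0.577350  (= +√(1/3))

√[4·0!2!1!/4! · 0!2!1!0!1!2!] = √(4/3)
  +(−1)^0/∏(0,0,2,1,0,0)! = 1/2  (running 1/2)
⟨..|..⟩ = √(4/3)·(1/2) = +0.577350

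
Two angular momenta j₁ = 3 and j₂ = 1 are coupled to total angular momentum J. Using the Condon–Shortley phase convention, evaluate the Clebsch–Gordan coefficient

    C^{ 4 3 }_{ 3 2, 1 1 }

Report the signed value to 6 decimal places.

+√(3/4) = +0.866025

j₁+j₂−J=0  J+j₁−j₂=6  J−j₁+j₂=2  j₁+j₂+J+1=9
(j₁±m₁, j₂±m₂, J±M) = (5,1,2,0,7,1)
P² = 43200
sum k=0..0:
  [0] +1/240 = 1/240
S = 1/240
C² = P²·S² = 3/4 ; C = +0.866025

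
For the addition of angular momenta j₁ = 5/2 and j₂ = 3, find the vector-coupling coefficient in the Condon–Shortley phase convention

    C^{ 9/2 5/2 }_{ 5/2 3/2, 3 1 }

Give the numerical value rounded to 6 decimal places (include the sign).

+√(10/99) ≈ +0.317821

j₁+j₂−J=1  J+j₁−j₂=4  J−j₁+j₂=5  j₁+j₂+J+1=11
(j₁±m₁, j₂±m₂, J±M) = (4,1,4,2,7,2)
P² = 92160/11
sum k=0..1:
  [0] +1/144 = 1/144
  [1] −1/288 = -1/288
S = 1/288
C² = P²·S² = 10/99 ; C = +0.317821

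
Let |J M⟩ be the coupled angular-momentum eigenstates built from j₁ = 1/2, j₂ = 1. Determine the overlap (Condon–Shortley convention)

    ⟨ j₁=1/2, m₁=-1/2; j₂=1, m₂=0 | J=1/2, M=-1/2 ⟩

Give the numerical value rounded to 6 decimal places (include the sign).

-0.577350  (= −√(1/3))

j₁+j₂−J=1  J+j₁−j₂=0  J−j₁+j₂=1  j₁+j₂+J+1=3
(j₁±m₁, j₂±m₂, J±M) = (0,1,1,1,0,1)
P² = 1/3
sum k=1..1:
  [1] −1/1 = -1
S = -1
C² = P²·S² = 1/3 ; C = -0.577350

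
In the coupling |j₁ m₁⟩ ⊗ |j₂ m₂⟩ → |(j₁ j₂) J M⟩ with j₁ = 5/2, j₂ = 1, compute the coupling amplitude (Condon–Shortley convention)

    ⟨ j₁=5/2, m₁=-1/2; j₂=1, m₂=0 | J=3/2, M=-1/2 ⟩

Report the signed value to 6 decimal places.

triangle: 2!*3!*0!/6! = 12/720
(j±m)!: 2!*3!*1!*1!*1!*2! = 24
prefactor² = (2J+1)*Δ*N² = 8/5
  k=1: −1/(1!*1!*2!*0!*1!*0!) = -1/2
Σ = -1/2  ⇒  CG² = 8/5*(-1/2)² = 2/5
CG = −√(2/5) = -0.632456

−√(2/5) ≈ -0.632456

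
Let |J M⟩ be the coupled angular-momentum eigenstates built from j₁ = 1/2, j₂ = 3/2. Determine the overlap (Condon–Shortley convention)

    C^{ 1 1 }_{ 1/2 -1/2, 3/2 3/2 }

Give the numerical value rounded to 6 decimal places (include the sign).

-0.866025  (= −√(3/4))

triangle: 1!*0!*2!/4! = 2/24
(j±m)!: 0!*1!*3!*0!*2!*0! = 12
prefactor² = (2J+1)*Δ*N² = 3
  k=1: −1/(1!*0!*0!*2!*0!*0!) = -1/2
Σ = -1/2  ⇒  CG² = 3*(-1/2)² = 3/4
CG = −√(3/4) = -0.866025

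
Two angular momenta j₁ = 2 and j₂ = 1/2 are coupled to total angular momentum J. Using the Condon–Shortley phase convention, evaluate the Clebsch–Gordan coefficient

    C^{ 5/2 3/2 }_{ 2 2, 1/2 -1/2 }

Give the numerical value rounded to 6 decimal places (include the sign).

+0.447214

triangle: 0!*4!*1!/6! = 24/720
(j±m)!: 4!*0!*0!*1!*4!*1! = 576
prefactor² = (2J+1)*Δ*N² = 576/5
  k=0: +1/(0!*0!*0!*0!*4!*1!) = 1/24
Σ = 1/24  ⇒  CG² = 576/5*1/24² = 1/5
CG = +√(1/5) = +0.447214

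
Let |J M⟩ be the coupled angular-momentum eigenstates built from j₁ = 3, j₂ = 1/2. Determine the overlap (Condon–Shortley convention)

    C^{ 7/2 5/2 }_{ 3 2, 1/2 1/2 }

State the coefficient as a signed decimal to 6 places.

+√(6/7) = +0.925820

triangle: 0!*6!*1!/8! = 720/40320
(j±m)!: 5!*1!*1!*0!*6!*1! = 86400
prefactor² = (2J+1)*Δ*N² = 86400/7
  k=0: +1/(0!*0!*1!*1!*5!*0!) = 1/120
Σ = 1/120  ⇒  CG² = 86400/7*1/120² = 6/7
CG = +√(6/7) = +0.925820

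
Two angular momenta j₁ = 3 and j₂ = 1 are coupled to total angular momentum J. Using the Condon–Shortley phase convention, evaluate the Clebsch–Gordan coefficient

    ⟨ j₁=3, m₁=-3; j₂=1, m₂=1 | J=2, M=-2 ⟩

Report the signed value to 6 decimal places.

+0.845154  (= +√(5/7))

triangle: 2!*4!*0!/7! = 48/5040
(j±m)!: 0!*6!*2!*0!*0!*4! = 34560
prefactor² = (2J+1)*Δ*N² = 11520/7
  k=2: +1/(2!*0!*4!*0!*0!*0!) = 1/48
Σ = 1/48  ⇒  CG² = 11520/7*1/48² = 5/7
CG = +√(5/7) = +0.845154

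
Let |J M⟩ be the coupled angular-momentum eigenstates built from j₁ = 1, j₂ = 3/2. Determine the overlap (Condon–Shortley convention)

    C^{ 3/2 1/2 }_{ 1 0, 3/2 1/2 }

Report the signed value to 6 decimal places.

√[4·1!1!2!/5! · 1!1!2!1!2!1!] = √(4/15)
  +(−1)^0/∏(0,1,1,2,0,0)! = 1/2  (running 1/2)
  +(−1)^1/∏(1,0,0,1,1,1)! = -1  (running -1/2)
⟨..|..⟩ = √(4/15)·(-1/2) = -0.258199

−√(1/15) ≈ -0.258199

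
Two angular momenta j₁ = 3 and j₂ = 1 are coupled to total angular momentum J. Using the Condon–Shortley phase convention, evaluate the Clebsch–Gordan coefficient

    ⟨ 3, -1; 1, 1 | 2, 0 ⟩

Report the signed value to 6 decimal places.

j₁+j₂−J=2  J+j₁−j₂=4  J−j₁+j₂=0  j₁+j₂+J+1=7
(j₁±m₁, j₂±m₂, J±M) = (2,4,2,0,2,2)
P² = 128/7
sum k=2..2:
  [2] +1/8 = 1/8
S = 1/8
C² = P²·S² = 2/7 ; C = +0.534522

+0.534522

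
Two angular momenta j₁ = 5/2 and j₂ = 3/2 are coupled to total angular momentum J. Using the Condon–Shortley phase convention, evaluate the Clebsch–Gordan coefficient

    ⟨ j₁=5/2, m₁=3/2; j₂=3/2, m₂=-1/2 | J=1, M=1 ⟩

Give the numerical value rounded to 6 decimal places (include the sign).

triangle: 3!×2!×0!/6! = 12/720
(j±m)!: 4!×1!×1!×2!×2!×0! = 96
prefactor² = (2J+1)×Δ×N² = 24/5
  k=1: −1/(1!×2!×0!×0!×2!×0!) = -1/4
Σ = -1/4  ⇒  CG² = 24/5×(-1/4)² = 3/10
CG = −√(3/10) = -0.547723

−√(3/10) = -0.547723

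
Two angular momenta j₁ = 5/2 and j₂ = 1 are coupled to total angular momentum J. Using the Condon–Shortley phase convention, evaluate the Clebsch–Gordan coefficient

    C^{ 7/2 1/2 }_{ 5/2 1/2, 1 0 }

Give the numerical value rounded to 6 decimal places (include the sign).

j₁+j₂−J=0  J+j₁−j₂=5  J−j₁+j₂=2  j₁+j₂+J+1=8
(j₁±m₁, j₂±m₂, J±M) = (3,2,1,1,4,3)
P² = 576/7
sum k=0..0:
  [0] +1/12 = 1/12
S = 1/12
C² = P²·S² = 4/7 ; C = +0.755929

+√(4/7) = +0.755929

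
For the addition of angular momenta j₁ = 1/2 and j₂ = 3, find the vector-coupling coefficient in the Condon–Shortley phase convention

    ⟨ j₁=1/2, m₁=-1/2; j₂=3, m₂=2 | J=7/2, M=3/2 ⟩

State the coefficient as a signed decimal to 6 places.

j₁+j₂−J=0  J+j₁−j₂=1  J−j₁+j₂=6  j₁+j₂+J+1=8
(j₁±m₁, j₂±m₂, J±M) = (0,1,5,1,5,2)
P² = 28800/7
sum k=0..0:
  [0] +1/120 = 1/120
S = 1/120
C² = P²·S² = 2/7 ; C = +0.534522

+√(2/7) ≈ +0.534522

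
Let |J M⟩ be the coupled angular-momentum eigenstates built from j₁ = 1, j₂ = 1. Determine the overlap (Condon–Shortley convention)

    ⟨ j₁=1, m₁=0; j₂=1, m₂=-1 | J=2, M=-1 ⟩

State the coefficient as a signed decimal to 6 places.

j₁+j₂−J=0  J+j₁−j₂=2  J−j₁+j₂=2  j₁+j₂+J+1=5
(j₁±m₁, j₂±m₂, J±M) = (1,1,0,2,1,3)
P² = 2
sum k=0..0:
  [0] +1/2 = 1/2
S = 1/2
C² = P²·S² = 1/2 ; C = +0.707107

+0.707107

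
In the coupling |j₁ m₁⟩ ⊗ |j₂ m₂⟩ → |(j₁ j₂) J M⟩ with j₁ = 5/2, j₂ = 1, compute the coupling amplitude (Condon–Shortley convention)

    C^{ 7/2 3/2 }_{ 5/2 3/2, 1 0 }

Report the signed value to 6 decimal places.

triangle: 0!×5!×2!/8! = 240/40320
(j±m)!: 4!×1!×1!×1!×5!×2! = 5760
prefactor² = (2J+1)×Δ×N² = 1920/7
  k=0: +1/(0!×0!×1!×1!×4!×1!) = 1/24
Σ = 1/24  ⇒  CG² = 1920/7×1/24² = 10/21
CG = +√(10/21) = +0.690066

+√(10/21) = +0.690066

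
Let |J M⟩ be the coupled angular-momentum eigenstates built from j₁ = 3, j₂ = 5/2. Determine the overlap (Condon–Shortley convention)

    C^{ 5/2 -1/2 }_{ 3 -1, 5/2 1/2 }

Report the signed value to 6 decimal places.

+0.478091

√[6·3!3!2!/9! · 2!4!3!2!2!3!] = √(288/35)
  +(−1)^1/∏(1,2,3,2,0,0)! = -1/24  (running -1/24)
  +(−1)^2/∏(2,1,2,1,1,1)! = 1/4  (running 5/24)
  +(−1)^3/∏(3,0,1,0,2,2)! = -1/24  (running 1/6)
⟨..|..⟩ = √(288/35)·(1/6) = +0.478091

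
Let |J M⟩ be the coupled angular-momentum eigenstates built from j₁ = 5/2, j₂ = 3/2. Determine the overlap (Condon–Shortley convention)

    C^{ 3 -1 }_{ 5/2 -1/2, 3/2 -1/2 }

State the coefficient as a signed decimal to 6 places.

+√(1/60) = +0.129099

j₁+j₂−J=1  J+j₁−j₂=4  J−j₁+j₂=2  j₁+j₂+J+1=8
(j₁±m₁, j₂±m₂, J±M) = (2,3,1,2,2,4)
P² = 48/5
sum k=0..1:
  [0] +1/6 = 1/6
  [1] −1/8 = -1/8
S = 1/24
C² = P²·S² = 1/60 ; C = +0.129099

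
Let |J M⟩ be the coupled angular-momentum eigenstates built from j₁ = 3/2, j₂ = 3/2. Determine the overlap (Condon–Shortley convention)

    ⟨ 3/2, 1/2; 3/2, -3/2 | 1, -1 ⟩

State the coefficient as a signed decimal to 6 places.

+0.547723

triangle: 2!*1!*1!/5! = 2/120
(j±m)!: 2!*1!*0!*3!*0!*2! = 24
prefactor² = (2J+1)*Δ*N² = 6/5
  k=0: +1/(0!*2!*1!*0!*0!*1!) = 1/2
Σ = 1/2  ⇒  CG² = 6/5*1/2² = 3/10
CG = +√(3/10) = +0.547723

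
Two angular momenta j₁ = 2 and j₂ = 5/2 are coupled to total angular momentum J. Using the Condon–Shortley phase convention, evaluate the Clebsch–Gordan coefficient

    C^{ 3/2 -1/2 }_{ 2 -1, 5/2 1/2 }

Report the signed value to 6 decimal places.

j₁+j₂−J=3  J+j₁−j₂=1  J−j₁+j₂=2  j₁+j₂+J+1=7
(j₁±m₁, j₂±m₂, J±M) = (1,3,3,2,1,2)
P² = 48/35
sum k=2..3:
  [2] +1/2 = 1/2
  [3] −1/12 = -1/12
S = 5/12
C² = P²·S² = 5/21 ; C = +0.487950

+√(5/21) ≈ +0.487950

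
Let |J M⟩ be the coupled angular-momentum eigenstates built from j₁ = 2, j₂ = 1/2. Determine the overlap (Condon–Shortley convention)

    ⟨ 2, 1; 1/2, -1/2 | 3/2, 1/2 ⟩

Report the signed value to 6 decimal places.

√[4·1!3!0!/5! · 3!1!0!1!2!1!] = √(12/5)
  +(−1)^0/∏(0,1,1,0,2,0)! = 1/2  (running 1/2)
⟨..|..⟩ = √(12/5)·(1/2) = +0.774597

+√(3/5) = +0.774597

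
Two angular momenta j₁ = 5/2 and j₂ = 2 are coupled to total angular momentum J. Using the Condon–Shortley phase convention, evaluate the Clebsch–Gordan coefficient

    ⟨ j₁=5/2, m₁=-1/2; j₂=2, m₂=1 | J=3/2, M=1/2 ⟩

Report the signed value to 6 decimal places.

+√(5/21) = +0.487950

j₁+j₂−J=3  J+j₁−j₂=2  J−j₁+j₂=1  j₁+j₂+J+1=7
(j₁±m₁, j₂±m₂, J±M) = (2,3,3,1,2,1)
P² = 48/35
sum k=2..3:
  [2] +1/2 = 1/2
  [3] −1/12 = -1/12
S = 5/12
C² = P²·S² = 5/21 ; C = +0.487950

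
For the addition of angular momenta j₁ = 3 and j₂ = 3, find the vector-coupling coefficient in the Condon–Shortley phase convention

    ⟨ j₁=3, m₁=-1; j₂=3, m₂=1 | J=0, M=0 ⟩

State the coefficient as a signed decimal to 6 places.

+√(1/7) = +0.377964

√[1·6!0!0!/7! · 2!4!4!2!0!0!] = √(2304/7)
  +(−1)^4/∏(4,2,0,0,0,0)! = 1/48  (running 1/48)
⟨..|..⟩ = √(2304/7)·(1/48) = +0.377964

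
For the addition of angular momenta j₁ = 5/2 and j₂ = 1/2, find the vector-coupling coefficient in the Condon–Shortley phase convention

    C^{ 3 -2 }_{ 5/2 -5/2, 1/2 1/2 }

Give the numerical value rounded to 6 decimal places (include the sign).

√[7·0!5!1!/7! · 0!5!1!0!1!5!] = √(2400)
  +(−1)^0/∏(0,0,5,1,0,0)! = 1/120  (running 1/120)
⟨..|..⟩ = √(2400)·(1/120) = +0.408248

+0.408248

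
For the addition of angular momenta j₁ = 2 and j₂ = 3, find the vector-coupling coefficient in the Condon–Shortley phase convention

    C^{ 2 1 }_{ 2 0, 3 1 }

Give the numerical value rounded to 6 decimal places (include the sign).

+0.377964  (= +√(1/7))

triangle: 3!*1!*3!/8! = 36/40320
(j±m)!: 2!*2!*4!*2!*3!*1! = 1152
prefactor² = (2J+1)*Δ*N² = 36/7
  k=1: −1/(1!*2!*1!*3!*0!*0!) = -1/12
  k=2: +1/(2!*1!*0!*2!*1!*1!) = 1/4
Σ = 1/6  ⇒  CG² = 36/7*1/6² = 1/7
CG = +√(1/7) = +0.377964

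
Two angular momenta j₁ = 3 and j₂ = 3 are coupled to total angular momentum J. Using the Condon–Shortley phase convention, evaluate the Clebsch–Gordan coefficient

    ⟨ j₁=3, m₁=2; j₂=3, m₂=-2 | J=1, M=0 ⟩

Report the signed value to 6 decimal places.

√[3·5!1!1!/8! · 5!1!1!5!1!1!] = √(900/7)
  +(−1)^0/∏(0,5,1,1,0,0)! = 1/120  (running 1/120)
  +(−1)^1/∏(1,4,0,0,1,1)! = -1/24  (running -1/30)
⟨..|..⟩ = √(900/7)·(-1/30) = -0.377964

−√(1/7) = -0.377964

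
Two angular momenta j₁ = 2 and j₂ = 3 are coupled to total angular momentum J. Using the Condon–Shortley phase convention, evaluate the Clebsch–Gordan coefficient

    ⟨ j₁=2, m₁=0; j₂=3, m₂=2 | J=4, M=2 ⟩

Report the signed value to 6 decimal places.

−√(12/35) ≈ -0.585540

√[9·1!3!5!/10! · 2!2!5!1!6!2!] = √(8640/7)
  +(−1)^0/∏(0,1,2,5,1,0)! = 1/240  (running 1/240)
  +(−1)^1/∏(1,0,1,4,2,1)! = -1/48  (running -1/60)
⟨..|..⟩ = √(8640/7)·(-1/60) = -0.585540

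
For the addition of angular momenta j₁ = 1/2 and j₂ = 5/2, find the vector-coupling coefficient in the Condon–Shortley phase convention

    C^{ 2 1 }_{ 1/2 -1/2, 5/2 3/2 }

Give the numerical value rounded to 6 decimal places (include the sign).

−√(2/3) ≈ -0.816497

j₁+j₂−J=1  J+j₁−j₂=0  J−j₁+j₂=4  j₁+j₂+J+1=6
(j₁±m₁, j₂±m₂, J±M) = (0,1,4,1,3,1)
P² = 24
sum k=1..1:
  [1] −1/6 = -1/6
S = -1/6
C² = P²·S² = 2/3 ; C = -0.816497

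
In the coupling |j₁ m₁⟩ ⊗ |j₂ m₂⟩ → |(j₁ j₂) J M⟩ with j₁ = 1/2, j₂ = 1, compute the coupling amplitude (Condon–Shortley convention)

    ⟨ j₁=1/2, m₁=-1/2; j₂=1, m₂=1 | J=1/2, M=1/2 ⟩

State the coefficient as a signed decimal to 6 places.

-0.816497  (= −√(2/3))

√[2·1!0!1!/3! · 0!1!2!0!1!0!] = √(2/3)
  +(−1)^1/∏(1,0,0,1,0,0)! = -1  (running -1)
⟨..|..⟩ = √(2/3)·(-1) = -0.816497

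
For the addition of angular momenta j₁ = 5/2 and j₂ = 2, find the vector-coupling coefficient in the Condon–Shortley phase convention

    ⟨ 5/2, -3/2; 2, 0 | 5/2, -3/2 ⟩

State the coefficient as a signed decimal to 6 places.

√[6·2!3!2!/8! · 1!4!2!2!1!4!] = √(288/35)
  +(−1)^1/∏(1,1,3,1,0,1)! = -1/6  (running -1/6)
  +(−1)^2/∏(2,0,2,0,1,2)! = 1/8  (running -1/24)
⟨..|..⟩ = √(288/35)·(-1/24) = -0.119523

−√(1/70) = -0.119523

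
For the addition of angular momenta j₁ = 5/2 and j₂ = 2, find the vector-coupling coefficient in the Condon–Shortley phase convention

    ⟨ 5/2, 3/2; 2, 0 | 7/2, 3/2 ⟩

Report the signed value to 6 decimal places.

√[8·1!4!3!/9! · 4!1!2!2!5!2!] = √(512/7)
  +(−1)^0/∏(0,1,1,2,3,1)! = 1/12  (running 1/12)
  +(−1)^1/∏(1,0,0,1,4,2)! = -1/48  (running 1/16)
⟨..|..⟩ = √(512/7)·(1/16) = +0.534522

+0.534522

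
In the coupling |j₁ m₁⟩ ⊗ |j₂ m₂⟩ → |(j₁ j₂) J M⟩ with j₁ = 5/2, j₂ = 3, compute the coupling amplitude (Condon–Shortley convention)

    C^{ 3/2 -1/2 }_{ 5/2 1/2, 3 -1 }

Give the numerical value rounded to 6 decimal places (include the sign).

√[4·4!1!2!/8! · 3!2!2!4!1!2!] = √(192/35)
  +(−1)^1/∏(1,3,1,1,0,1)! = -1/6  (running -1/6)
  +(−1)^2/∏(2,2,0,0,1,2)! = 1/8  (running -1/24)
⟨..|..⟩ = √(192/35)·(-1/24) = -0.097590

-0.097590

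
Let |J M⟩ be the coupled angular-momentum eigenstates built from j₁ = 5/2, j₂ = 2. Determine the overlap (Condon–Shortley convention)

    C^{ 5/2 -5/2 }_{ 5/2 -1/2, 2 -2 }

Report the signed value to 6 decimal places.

√[6·2!3!2!/8! · 2!3!0!4!0!5!] = √(864/7)
  +(−1)^0/∏(0,2,3,0,0,2)! = 1/24  (running 1/24)
⟨..|..⟩ = √(864/7)·(1/24) = +0.462910

+√(3/14) = +0.462910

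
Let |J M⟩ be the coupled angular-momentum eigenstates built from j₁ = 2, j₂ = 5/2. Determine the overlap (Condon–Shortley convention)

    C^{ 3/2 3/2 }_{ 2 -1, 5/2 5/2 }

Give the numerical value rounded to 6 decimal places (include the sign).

−√(2/7) ≈ -0.534522

√[4·3!1!2!/7! · 1!3!5!0!3!0!] = √(288/7)
  +(−1)^3/∏(3,0,0,2,1,0)! = -1/12  (running -1/12)
⟨..|..⟩ = √(288/7)·(-1/12) = -0.534522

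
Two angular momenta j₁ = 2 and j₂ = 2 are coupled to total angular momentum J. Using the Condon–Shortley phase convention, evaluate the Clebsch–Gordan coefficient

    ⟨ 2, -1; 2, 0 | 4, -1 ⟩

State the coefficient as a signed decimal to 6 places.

+0.654654

j₁+j₂−J=0  J+j₁−j₂=4  J−j₁+j₂=4  j₁+j₂+J+1=9
(j₁±m₁, j₂±m₂, J±M) = (1,3,2,2,3,5)
P² = 1728/7
sum k=0..0:
  [0] +1/24 = 1/24
S = 1/24
C² = P²·S² = 3/7 ; C = +0.654654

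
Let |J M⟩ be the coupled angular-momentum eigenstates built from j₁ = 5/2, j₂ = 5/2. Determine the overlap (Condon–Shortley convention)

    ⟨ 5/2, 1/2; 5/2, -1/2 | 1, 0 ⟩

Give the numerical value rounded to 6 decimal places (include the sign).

+√(1/70) ≈ +0.119523

√[3·4!1!1!/7! · 3!2!2!3!1!1!] = √(72/35)
  +(−1)^1/∏(1,3,1,1,0,0)! = -1/6  (running -1/6)
  +(−1)^2/∏(2,2,0,0,1,1)! = 1/4  (running 1/12)
⟨..|..⟩ = √(72/35)·(1/12) = +0.119523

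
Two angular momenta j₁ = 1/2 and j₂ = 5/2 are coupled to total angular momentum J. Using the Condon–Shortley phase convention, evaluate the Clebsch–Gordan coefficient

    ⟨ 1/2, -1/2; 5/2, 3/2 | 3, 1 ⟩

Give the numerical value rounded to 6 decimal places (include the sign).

+√(1/3) = +0.577350

√[7·0!1!5!/7! · 0!1!4!1!4!2!] = √(192)
  +(−1)^0/∏(0,0,1,4,0,1)! = 1/24  (running 1/24)
⟨..|..⟩ = √(192)·(1/24) = +0.577350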